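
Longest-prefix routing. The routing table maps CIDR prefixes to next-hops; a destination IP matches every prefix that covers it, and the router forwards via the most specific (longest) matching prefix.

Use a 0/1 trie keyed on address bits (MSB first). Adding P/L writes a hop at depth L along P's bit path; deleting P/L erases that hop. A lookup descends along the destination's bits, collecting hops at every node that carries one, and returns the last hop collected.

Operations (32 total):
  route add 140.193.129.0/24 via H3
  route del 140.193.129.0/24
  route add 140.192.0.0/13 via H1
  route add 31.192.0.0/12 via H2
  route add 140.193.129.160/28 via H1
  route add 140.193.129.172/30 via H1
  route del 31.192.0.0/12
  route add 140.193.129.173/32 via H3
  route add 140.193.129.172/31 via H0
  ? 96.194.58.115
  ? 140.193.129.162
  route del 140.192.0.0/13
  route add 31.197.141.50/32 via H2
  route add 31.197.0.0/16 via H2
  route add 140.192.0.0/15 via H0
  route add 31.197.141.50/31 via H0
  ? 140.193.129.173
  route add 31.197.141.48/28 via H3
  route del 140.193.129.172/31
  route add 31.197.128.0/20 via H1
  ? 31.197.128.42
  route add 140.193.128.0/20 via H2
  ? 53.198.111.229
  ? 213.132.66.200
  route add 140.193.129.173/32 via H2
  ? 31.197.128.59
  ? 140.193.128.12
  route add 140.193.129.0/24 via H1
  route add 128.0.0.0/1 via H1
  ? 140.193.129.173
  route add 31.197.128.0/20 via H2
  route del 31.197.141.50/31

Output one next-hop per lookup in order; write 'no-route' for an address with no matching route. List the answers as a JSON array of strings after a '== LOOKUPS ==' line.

Apply in order:
  add 140.193.129.0/24 -> H3 at depth 24
  del 140.193.129.0/24 (clear depth 24)
  add 140.192.0.0/13 -> H1 at depth 13
  add 31.192.0.0/12 -> H2 at depth 12
  add 140.193.129.160/28 -> H1 at depth 28
  add 140.193.129.172/30 -> H1 at depth 30
  del 31.192.0.0/12 (clear depth 12)
  add 140.193.129.173/32 -> H3 at depth 32
  add 140.193.129.172/31 -> H0 at depth 31
  Q 96.194.58.115: descend 0 ; hops seen [∅] ; pick no-route
  Q 140.193.129.162: descend 1000110011000001100000011010 ; hops seen [H1,H1] ; pick H1
  del 140.192.0.0/13 (clear depth 13)
  add 31.197.141.50/32 -> H2 at depth 32
  add 31.197.0.0/16 -> H2 at depth 16
  add 140.192.0.0/15 -> H0 at depth 15
  add 31.197.141.50/31 -> H0 at depth 31
  Q 140.193.129.173: descend 10001100110000011000000110101101 ; hops seen [H0,H1,H1,H0,H3] ; pick H3
  add 31.197.141.48/28 -> H3 at depth 28
  del 140.193.129.172/31 (clear depth 31)
  add 31.197.128.0/20 -> H1 at depth 20
  Q 31.197.128.42: descend 00011111110001011000 ; hops seen [H2,H1] ; pick H1
  add 140.193.128.0/20 -> H2 at depth 20
  Q 53.198.111.229: descend 00 ; hops seen [∅] ; pick no-route
  Q 213.132.66.200: descend 1 ; hops seen [∅] ; pick no-route
  add 140.193.129.173/32 -> H2 at depth 32
  Q 31.197.128.59: descend 00011111110001011000 ; hops seen [H2,H1] ; pick H1
  Q 140.193.128.12: descend 10001100110000011000000 ; hops seen [H0,H2] ; pick H2
  add 140.193.129.0/24 -> H1 at depth 24
  add 128.0.0.0/1 -> H1 at depth 1
  Q 140.193.129.173: descend 10001100110000011000000110101101 ; hops seen [H1,H0,H2,H1,H1,H1,H2] ; pick H2
  add 31.197.128.0/20 -> H2 at depth 20
  del 31.197.141.50/31 (clear depth 31)

== LOOKUPS ==
["no-route","H1","H3","H1","no-route","no-route","H1","H2","H2"]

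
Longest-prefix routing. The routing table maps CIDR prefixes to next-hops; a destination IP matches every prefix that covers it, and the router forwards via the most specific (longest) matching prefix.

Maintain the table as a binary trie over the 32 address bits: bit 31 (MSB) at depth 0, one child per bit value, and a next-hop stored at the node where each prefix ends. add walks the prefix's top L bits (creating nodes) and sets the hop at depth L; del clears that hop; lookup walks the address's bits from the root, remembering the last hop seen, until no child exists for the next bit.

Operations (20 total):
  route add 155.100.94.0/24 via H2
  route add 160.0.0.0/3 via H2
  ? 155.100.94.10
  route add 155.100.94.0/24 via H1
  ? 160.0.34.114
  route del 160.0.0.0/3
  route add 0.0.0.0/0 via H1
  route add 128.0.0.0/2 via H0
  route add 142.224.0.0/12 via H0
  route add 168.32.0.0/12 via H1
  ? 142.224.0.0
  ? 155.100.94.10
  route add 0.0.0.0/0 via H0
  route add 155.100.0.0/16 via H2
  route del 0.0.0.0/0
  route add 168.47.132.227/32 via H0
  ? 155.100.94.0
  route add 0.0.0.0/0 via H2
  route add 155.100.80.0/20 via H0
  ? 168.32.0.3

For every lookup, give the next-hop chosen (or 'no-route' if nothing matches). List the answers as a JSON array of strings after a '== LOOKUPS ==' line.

Process each operation:
  add 155.100.94.0/24 -> H2 at depth 24
  add 160.0.0.0/3 -> H2 at depth 3
  Q 155.100.94.10: descend 100110110110010001011110 ; hops seen [H2] ; pick H2
  add 155.100.94.0/24 -> H1 at depth 24
  Q 160.0.34.114: descend 101 ; hops seen [H2] ; pick H2
  del 160.0.0.0/3 (clear depth 3)
  add 0.0.0.0/0 -> H1 at depth 0
  add 128.0.0.0/2 -> H0 at depth 2
  add 142.224.0.0/12 -> H0 at depth 12
  add 168.32.0.0/12 -> H1 at depth 12
  Q 142.224.0.0: descend 100011101110 ; hops seen [H1,H0,H0] ; pick H0
  Q 155.100.94.10: descend 100110110110010001011110 ; hops seen [H1,H0,H1] ; pick H1
  add 0.0.0.0/0 -> H0 at depth 0
  add 155.100.0.0/16 -> H2 at depth 16
  del 0.0.0.0/0 (clear depth 0)
  add 168.47.132.227/32 -> H0 at depth 32
  Q 155.100.94.0: descend 100110110110010001011110 ; hops seen [H0,H2,H1] ; pick H1
  add 0.0.0.0/0 -> H2 at depth 0
  add 155.100.80.0/20 -> H0 at depth 20
  Q 168.32.0.3: descend 101010000010 ; hops seen [H2,H0,H1] ; pick H1

== LOOKUPS ==
["H2","H2","H0","H1","H1","H1"]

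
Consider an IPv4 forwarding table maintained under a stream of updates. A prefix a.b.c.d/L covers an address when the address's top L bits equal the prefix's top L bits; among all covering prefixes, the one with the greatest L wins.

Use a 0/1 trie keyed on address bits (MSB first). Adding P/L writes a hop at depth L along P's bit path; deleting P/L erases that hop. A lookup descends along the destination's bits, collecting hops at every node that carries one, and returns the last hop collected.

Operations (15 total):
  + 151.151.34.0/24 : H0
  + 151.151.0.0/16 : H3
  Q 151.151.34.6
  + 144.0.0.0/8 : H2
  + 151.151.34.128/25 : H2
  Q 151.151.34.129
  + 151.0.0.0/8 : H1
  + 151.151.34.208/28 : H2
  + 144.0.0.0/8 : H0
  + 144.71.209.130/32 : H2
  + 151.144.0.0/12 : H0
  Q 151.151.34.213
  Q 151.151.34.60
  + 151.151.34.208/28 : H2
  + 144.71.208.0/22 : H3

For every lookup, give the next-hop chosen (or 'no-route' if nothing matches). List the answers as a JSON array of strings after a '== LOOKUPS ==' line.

Process each operation:
  + 151.151.34.0/24 (H0) depth=24
  + 151.151.0.0/16 (H3) depth=16
  lookup 151.151.34.6: bits 100101111001011100100010 walk d0:-→d1:-→d2:-→d3:-→d4:-→d5:-→d6:-→d7:-→d8:-→d9:-→d10:-→d11:-→d12:-→d13:-→d14:-→d15:-→d16:H3→d17:-→d18:-→d19:-→d20:-→d21:-→d22:-→d23:-→d24:H0 -> H0
  + 144.0.0.0/8 (H2) depth=8
  + 151.151.34.128/25 (H2) depth=25
  lookup 151.151.34.129: bits 1001011110010111001000101 walk d0:-→d1:-→d2:-→d3:-→d4:-→d5:-→d6:-→d7:-→d8:-→d9:-→d10:-→d11:-→d12:-→d13:-→d14:-→d15:-→d16:H3→d17:-→d18:-→d19:-→d20:-→d21:-→d22:-→d23:-→d24:H0→d25:H2 -> H2
  + 151.0.0.0/8 (H1) depth=8
  + 151.151.34.208/28 (H2) depth=28
  + 144.0.0.0/8 (H0) depth=8
  + 144.71.209.130/32 (H2) depth=32
  + 151.144.0.0/12 (H0) depth=12
  lookup 151.151.34.213: bits 1001011110010111001000101101 walk d0:-→d1:-→d2:-→d3:-→d4:-→d5:-→d6:-→d7:-→d8:H1→d9:-→d10:-→d11:-→d12:H0→d13:-→d14:-→d15:-→d16:H3→d17:-→d18:-→d19:-→d20:-→d21:-→d22:-→d23:-→d24:H0→d25:H2→d26:-→d27:-→d28:H2 -> H2
  lookup 151.151.34.60: bits 100101111001011100100010 walk d0:-→d1:-→d2:-→d3:-→d4:-→d5:-→d6:-→d7:-→d8:H1→d9:-→d10:-→d11:-→d12:H0→d13:-→d14:-→d15:-→d16:H3→d17:-→d18:-→d19:-→d20:-→d21:-→d22:-→d23:-→d24:H0 -> H0
  + 151.151.34.208/28 (H2) depth=28
  + 144.71.208.0/22 (H3) depth=22

== LOOKUPS ==
["H0","H2","H2","H0"]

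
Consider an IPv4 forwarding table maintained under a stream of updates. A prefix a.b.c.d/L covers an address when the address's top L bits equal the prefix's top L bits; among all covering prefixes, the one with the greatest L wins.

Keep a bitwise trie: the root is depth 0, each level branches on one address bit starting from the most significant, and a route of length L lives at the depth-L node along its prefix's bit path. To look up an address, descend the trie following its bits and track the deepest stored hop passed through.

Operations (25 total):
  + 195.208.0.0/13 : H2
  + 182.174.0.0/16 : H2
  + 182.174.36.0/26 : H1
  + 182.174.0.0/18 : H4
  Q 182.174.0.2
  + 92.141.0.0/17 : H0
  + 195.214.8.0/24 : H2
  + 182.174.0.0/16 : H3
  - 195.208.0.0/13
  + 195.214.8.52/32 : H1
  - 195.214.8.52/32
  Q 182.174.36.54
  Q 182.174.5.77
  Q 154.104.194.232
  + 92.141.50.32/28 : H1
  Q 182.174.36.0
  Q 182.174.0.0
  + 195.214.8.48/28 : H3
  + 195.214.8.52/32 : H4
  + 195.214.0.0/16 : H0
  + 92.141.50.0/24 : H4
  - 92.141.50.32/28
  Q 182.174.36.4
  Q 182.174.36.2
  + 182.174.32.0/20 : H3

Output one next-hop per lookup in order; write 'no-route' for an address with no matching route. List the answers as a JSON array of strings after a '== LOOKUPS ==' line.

Trace:
  + 195.208.0.0/13 (H2) depth=13
  + 182.174.0.0/16 (H2) depth=16
  + 182.174.36.0/26 (H1) depth=26
  + 182.174.0.0/18 (H4) depth=18
  lookup 182.174.0.2: bits 101101101010111000 walk d0:-→d1:-→d2:-→d3:-→d4:-→d5:-→d6:-→d7:-→d8:-→d9:-→d10:-→d11:-→d12:-→d13:-→d14:-→d15:-→d16:H2→d17:-→d18:H4 -> H4
  + 92.141.0.0/17 (H0) depth=17
  + 195.214.8.0/24 (H2) depth=24
  + 182.174.0.0/16 (H3) depth=16
  - 195.208.0.0/13 clear@13
  + 195.214.8.52/32 (H1) depth=32
  - 195.214.8.52/32 clear@32
  lookup 182.174.36.54: bits 10110110101011100010010000 walk d0:-→d1:-→d2:-→d3:-→d4:-→d5:-→d6:-→d7:-→d8:-→d9:-→d10:-→d11:-→d12:-→d13:-→d14:-→d15:-→d16:H3→d17:-→d18:H4→d19:-→d20:-→d21:-→d22:-→d23:-→d24:-→d25:-→d26:H1 -> H1
  lookup 182.174.5.77: bits 101101101010111000 walk d0:-→d1:-→d2:-→d3:-→d4:-→d5:-→d6:-→d7:-→d8:-→d9:-→d10:-→d11:-→d12:-→d13:-→d14:-→d15:-→d16:H3→d17:-→d18:H4 -> H4
  lookup 154.104.194.232: bits 10 walk d0:-→d1:-→d2:- -> no-route
  + 92.141.50.32/28 (H1) depth=28
  lookup 182.174.36.0: bits 10110110101011100010010000 walk d0:-→d1:-→d2:-→d3:-→d4:-→d5:-→d6:-→d7:-→d8:-→d9:-→d10:-→d11:-→d12:-→d13:-→d14:-→d15:-→d16:H3→d17:-→d18:H4→d19:-→d20:-→d21:-→d22:-→d23:-→d24:-→d25:-→d26:H1 -> H1
  lookup 182.174.0.0: bits 101101101010111000 walk d0:-→d1:-→d2:-→d3:-→d4:-→d5:-→d6:-→d7:-→d8:-→d9:-→d10:-→d11:-→d12:-→d13:-→d14:-→d15:-→d16:H3→d17:-→d18:H4 -> H4
  + 195.214.8.48/28 (H3) depth=28
  + 195.214.8.52/32 (H4) depth=32
  + 195.214.0.0/16 (H0) depth=16
  + 92.141.50.0/24 (H4) depth=24
  - 92.141.50.32/28 clear@28
  lookup 182.174.36.4: bits 10110110101011100010010000 walk d0:-→d1:-→d2:-→d3:-→d4:-→d5:-→d6:-→d7:-→d8:-→d9:-→d10:-→d11:-→d12:-→d13:-→d14:-→d15:-→d16:H3→d17:-→d18:H4→d19:-→d20:-→d21:-→d22:-→d23:-→d24:-→d25:-→d26:H1 -> H1
  lookup 182.174.36.2: bits 10110110101011100010010000 walk d0:-→d1:-→d2:-→d3:-→d4:-→d5:-→d6:-→d7:-→d8:-→d9:-→d10:-→d11:-→d12:-→d13:-→d14:-→d15:-→d16:H3→d17:-→d18:H4→d19:-→d20:-→d21:-→d22:-→d23:-→d24:-→d25:-→d26:H1 -> H1
  + 182.174.32.0/20 (H3) depth=20

== LOOKUPS ==
["H4","H1","H4","no-route","H1","H4","H1","H1"]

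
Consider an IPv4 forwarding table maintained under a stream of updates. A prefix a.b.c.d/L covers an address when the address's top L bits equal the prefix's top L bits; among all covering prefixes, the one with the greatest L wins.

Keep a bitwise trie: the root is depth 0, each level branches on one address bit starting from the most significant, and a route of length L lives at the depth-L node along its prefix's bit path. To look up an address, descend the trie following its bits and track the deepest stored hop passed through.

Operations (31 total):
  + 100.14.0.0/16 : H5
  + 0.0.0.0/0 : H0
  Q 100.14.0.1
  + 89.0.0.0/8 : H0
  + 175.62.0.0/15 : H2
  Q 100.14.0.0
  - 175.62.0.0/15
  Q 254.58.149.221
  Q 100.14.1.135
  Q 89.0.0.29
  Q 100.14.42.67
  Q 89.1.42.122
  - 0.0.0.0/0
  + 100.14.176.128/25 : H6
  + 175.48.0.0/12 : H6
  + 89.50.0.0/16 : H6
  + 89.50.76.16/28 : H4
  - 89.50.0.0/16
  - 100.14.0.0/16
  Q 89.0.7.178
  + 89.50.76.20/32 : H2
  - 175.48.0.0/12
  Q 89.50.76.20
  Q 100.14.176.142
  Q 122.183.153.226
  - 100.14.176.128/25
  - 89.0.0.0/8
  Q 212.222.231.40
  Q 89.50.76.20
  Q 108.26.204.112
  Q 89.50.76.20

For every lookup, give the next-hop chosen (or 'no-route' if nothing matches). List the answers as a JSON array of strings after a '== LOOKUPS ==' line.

Apply in order:
  + 100.14.0.0/16 (H5) depth=16
  + 0.0.0.0/0 (H0) depth=0
  lookup 100.14.0.1: bits 0110010000001110 walk d0:H0→d1:-→d2:-→d3:-→d4:-→d5:-→d6:-→d7:-→d8:-→d9:-→d10:-→d11:-→d12:-→d13:-→d14:-→d15:-→d16:H5 -> H5
  + 89.0.0.0/8 (H0) depth=8
  + 175.62.0.0/15 (H2) depth=15
  lookup 100.14.0.0: bits 0110010000001110 walk d0:H0→d1:-→d2:-→d3:-→d4:-→d5:-→d6:-→d7:-→d8:-→d9:-→d10:-→d11:-→d12:-→d13:-→d14:-→d15:-→d16:H5 -> H5
  - 175.62.0.0/15 clear@15
  lookup 254.58.149.221: bits 1 walk d0:H0→d1:- -> H0
  lookup 100.14.1.135: bits 0110010000001110 walk d0:H0→d1:-→d2:-→d3:-→d4:-→d5:-→d6:-→d7:-→d8:-→d9:-→d10:-→d11:-→d12:-→d13:-→d14:-→d15:-→d16:H5 -> H5
  lookup 89.0.0.29: bits 01011001 walk d0:H0→d1:-→d2:-→d3:-→d4:-→d5:-→d6:-→d7:-→d8:H0 -> H0
  lookup 100.14.42.67: bits 0110010000001110 walk d0:H0→d1:-→d2:-→d3:-→d4:-→d5:-→d6:-→d7:-→d8:-→d9:-→d10:-→d11:-→d12:-→d13:-→d14:-→d15:-→d16:H5 -> H5
  lookup 89.1.42.122: bits 01011001 walk d0:H0→d1:-→d2:-→d3:-→d4:-→d5:-→d6:-→d7:-→d8:H0 -> H0
  - 0.0.0.0/0 clear@0
  + 100.14.176.128/25 (H6) depth=25
  + 175.48.0.0/12 (H6) depth=12
  + 89.50.0.0/16 (H6) depth=16
  + 89.50.76.16/28 (H4) depth=28
  - 89.50.0.0/16 clear@16
  - 100.14.0.0/16 clear@16
  lookup 89.0.7.178: bits 0101100100 walk d0:-→d1:-→d2:-→d3:-→d4:-→d5:-→d6:-→d7:-→d8:H0→d9:-→d10:- -> H0
  + 89.50.76.20/32 (H2) depth=32
  - 175.48.0.0/12 clear@12
  lookup 89.50.76.20: bits 01011001001100100100110000010100 walk d0:-→d1:-→d2:-→d3:-→d4:-→d5:-→d6:-→d7:-→d8:H0→d9:-→d10:-→d11:-→d12:-→d13:-→d14:-→d15:-→d16:-→d17:-→d18:-→d19:-→d20:-→d21:-→d22:-→d23:-→d24:-→d25:-→d26:-→d27:-→d28:H4→d29:-→d30:-→d31:-→d32:H2 -> H2
  lookup 100.14.176.142: bits 0110010000001110101100001 walk d0:-→d1:-→d2:-→d3:-→d4:-→d5:-→d6:-→d7:-→d8:-→d9:-→d10:-→d11:-→d12:-→d13:-→d14:-→d15:-→d16:-→d17:-→d18:-→d19:-→d20:-→d21:-→d22:-→d23:-→d24:-→d25:H6 -> H6
  lookup 122.183.153.226: bits 011 walk d0:-→d1:-→d2:-→d3:- -> no-route
  - 100.14.176.128/25 clear@25
  - 89.0.0.0/8 clear@8
  lookup 212.222.231.40: bits 1 walk d0:-→d1:- -> no-route
  lookup 89.50.76.20: bits 01011001001100100100110000010100 walk d0:-→d1:-→d2:-→d3:-→d4:-→d5:-→d6:-→d7:-→d8:-→d9:-→d10:-→d11:-→d12:-→d13:-→d14:-→d15:-→d16:-→d17:-→d18:-→d19:-→d20:-→d21:-→d22:-→d23:-→d24:-→d25:-→d26:-→d27:-→d28:H4→d29:-→d30:-→d31:-→d32:H2 -> H2
  lookup 108.26.204.112: bits 0110 walk d0:-→d1:-→d2:-→d3:-→d4:- -> no-route
  lookup 89.50.76.20: bits 01011001001100100100110000010100 walk d0:-→d1:-→d2:-→d3:-→d4:-→d5:-→d6:-→d7:-→d8:-→d9:-→d10:-→d11:-→d12:-→d13:-→d14:-→d15:-→d16:-→d17:-→d18:-→d19:-→d20:-→d21:-→d22:-→d23:-→d24:-→d25:-→d26:-→d27:-→d28:H4→d29:-→d30:-→d31:-→d32:H2 -> H2

== LOOKUPS ==
["H5","H5","H0","H5","H0","H5","H0","H0","H2","H6","no-route","no-route","H2","no-route","H2"]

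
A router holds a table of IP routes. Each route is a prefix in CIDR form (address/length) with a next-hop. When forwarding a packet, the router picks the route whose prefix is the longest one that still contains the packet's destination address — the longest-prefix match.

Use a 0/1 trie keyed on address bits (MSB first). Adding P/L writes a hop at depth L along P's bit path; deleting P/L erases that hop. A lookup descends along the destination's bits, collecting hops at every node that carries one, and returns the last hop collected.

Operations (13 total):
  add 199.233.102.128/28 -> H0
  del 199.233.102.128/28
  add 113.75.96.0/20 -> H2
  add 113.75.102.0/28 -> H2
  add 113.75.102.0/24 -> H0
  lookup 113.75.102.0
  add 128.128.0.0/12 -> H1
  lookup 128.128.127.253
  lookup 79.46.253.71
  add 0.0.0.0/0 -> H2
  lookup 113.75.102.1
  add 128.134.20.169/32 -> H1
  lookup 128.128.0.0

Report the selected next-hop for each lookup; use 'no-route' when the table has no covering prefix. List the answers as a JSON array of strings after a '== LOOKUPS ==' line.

Trace:
  add 199.233.102.128/28 -> H0 at depth 28
  - 199.233.102.128/28 clear@28
  add 113.75.96.0/20 -> H2 at depth 20
  add 113.75.102.0/28 -> H2 at depth 28
  add 113.75.102.0/24 -> H0 at depth 24
  lookup 113.75.102.0: bits 0111000101001011011001100000 walk d0:-→d1:-→d2:-→d3:-→d4:-→d5:-→d6:-→d7:-→d8:-→d9:-→d10:-→d11:-→d12:-→d13:-→d14:-→d15:-→d16:-→d17:-→d18:-→d19:-→d20:H2→d21:-→d22:-→d23:-→d24:H0→d25:-→d26:-→d27:-→d28:H2 -> H2
  add 128.128.0.0/12 -> H1 at depth 12
  lookup 128.128.127.253: bits 100000001000 walk d0:-→d1:-→d2:-→d3:-→d4:-→d5:-→d6:-→d7:-→d8:-→d9:-→d10:-→d11:-→d12:H1 -> H1
  lookup 79.46.253.71: bits 01 walk d0:-→d1:-→d2:- -> no-route
  add 0.0.0.0/0 -> H2 at depth 0
  lookup 113.75.102.1: bits 0111000101001011011001100000 walk d0:H2→d1:-→d2:-→d3:-→d4:-→d5:-→d6:-→d7:-→d8:-→d9:-→d10:-→d11:-→d12:-→d13:-→d14:-→d15:-→d16:-→d17:-→d18:-→d19:-→d20:H2→d21:-→d22:-→d23:-→d24:H0→d25:-→d26:-→d27:-→d28:H2 -> H2
  add 128.134.20.169/32 -> H1 at depth 32
  lookup 128.128.0.0: bits 1000000010000 walk d0:H2→d1:-→d2:-→d3:-→d4:-→d5:-→d6:-→d7:-→d8:-→d9:-→d10:-→d11:-→d12:H1→d13:- -> H1

== LOOKUPS ==
["H2","H1","no-route","H2","H1"]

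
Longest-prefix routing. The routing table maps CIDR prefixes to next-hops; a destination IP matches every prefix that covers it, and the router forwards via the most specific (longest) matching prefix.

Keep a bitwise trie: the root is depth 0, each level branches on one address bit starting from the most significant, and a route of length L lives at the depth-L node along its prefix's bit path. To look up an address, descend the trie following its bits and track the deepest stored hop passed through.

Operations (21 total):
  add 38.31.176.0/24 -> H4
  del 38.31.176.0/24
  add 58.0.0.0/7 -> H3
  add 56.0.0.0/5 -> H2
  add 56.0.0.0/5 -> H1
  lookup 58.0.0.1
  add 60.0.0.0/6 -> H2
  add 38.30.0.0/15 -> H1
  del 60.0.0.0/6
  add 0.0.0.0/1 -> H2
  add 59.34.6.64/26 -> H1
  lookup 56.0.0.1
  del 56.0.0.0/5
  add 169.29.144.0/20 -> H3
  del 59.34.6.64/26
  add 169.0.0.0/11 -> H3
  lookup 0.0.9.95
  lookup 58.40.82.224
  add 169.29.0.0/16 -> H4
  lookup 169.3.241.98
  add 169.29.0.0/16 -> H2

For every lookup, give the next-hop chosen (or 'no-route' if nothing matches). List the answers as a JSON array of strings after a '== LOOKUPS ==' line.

Trace:
  add 38.31.176.0/24 -> H4 at depth 24
  del 38.31.176.0/24 (clear depth 24)
  add 58.0.0.0/7 -> H3 at depth 7
  add 56.0.0.0/5 -> H2 at depth 5
  add 56.0.0.0/5 -> H1 at depth 5
  Q 58.0.0.1: descend 0011101 ; hops seen [H1,H3] ; pick H3
  add 60.0.0.0/6 -> H2 at depth 6
  add 38.30.0.0/15 -> H1 at depth 15
  del 60.0.0.0/6 (clear depth 6)
  add 0.0.0.0/1 -> H2 at depth 1
  add 59.34.6.64/26 -> H1 at depth 26
  Q 56.0.0.1: descend 001110 ; hops seen [H2,H1] ; pick H1
  del 56.0.0.0/5 (clear depth 5)
  add 169.29.144.0/20 -> H3 at depth 20
  del 59.34.6.64/26 (clear depth 26)
  add 169.0.0.0/11 -> H3 at depth 11
  Q 0.0.9.95: descend 00 ; hops seen [H2] ; pick H2
  Q 58.40.82.224: descend 0011101 ; hops seen [H2,H3] ; pick H3
  add 169.29.0.0/16 -> H4 at depth 16
  Q 169.3.241.98: descend 10101001000 ; hops seen [H3] ; pick H3
  add 169.29.0.0/16 -> H2 at depth 16

== LOOKUPS ==
["H3","H1","H2","H3","H3"]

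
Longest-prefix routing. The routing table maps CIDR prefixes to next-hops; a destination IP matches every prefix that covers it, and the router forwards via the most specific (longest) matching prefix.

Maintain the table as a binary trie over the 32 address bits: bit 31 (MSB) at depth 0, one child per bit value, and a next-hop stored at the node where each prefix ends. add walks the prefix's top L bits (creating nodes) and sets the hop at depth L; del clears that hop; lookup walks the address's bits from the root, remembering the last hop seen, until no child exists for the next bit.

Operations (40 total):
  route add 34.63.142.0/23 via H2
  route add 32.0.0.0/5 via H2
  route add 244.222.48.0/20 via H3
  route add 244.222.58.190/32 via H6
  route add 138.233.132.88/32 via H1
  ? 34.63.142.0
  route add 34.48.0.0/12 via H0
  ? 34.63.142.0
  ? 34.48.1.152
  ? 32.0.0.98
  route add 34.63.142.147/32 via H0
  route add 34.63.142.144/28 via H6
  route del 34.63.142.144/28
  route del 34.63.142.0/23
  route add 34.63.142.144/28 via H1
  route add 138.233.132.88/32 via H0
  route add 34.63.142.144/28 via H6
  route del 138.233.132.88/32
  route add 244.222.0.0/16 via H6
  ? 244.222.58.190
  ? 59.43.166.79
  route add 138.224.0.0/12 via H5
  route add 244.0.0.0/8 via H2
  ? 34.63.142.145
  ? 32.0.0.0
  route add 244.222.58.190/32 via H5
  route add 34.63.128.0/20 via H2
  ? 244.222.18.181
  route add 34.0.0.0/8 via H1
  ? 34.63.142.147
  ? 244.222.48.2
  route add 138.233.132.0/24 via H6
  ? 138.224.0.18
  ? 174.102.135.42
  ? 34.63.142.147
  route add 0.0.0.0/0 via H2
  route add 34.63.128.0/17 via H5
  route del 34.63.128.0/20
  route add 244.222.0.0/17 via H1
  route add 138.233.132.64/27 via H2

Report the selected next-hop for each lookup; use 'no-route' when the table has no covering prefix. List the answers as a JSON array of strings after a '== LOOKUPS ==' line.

Apply in order:
  + 34.63.142.0/23 (H2) depth=23
  + 32.0.0.0/5 (H2) depth=5
  + 244.222.48.0/20 (H3) depth=20
  + 244.222.58.190/32 (H6) depth=32
  + 138.233.132.88/32 (H1) depth=32
  Q 34.63.142.0: descend 00100010001111111000111 ; hops seen [H2,H2] ; pick H2
  + 34.48.0.0/12 (H0) depth=12
  Q 34.63.142.0: descend 00100010001111111000111 ; hops seen [H2,H0,H2] ; pick H2
  Q 34.48.1.152: descend 001000100011 ; hops seen [H2,H0] ; pick H0
  Q 32.0.0.98: descend 001000 ; hops seen [H2] ; pick H2
  + 34.63.142.147/32 (H0) depth=32
  + 34.63.142.144/28 (H6) depth=28
  del 34.63.142.144/28 (clear depth 28)
  del 34.63.142.0/23 (clear depth 23)
  + 34.63.142.144/28 (H1) depth=28
  + 138.233.132.88/32 (H0) depth=32
  + 34.63.142.144/28 (H6) depth=28
  del 138.233.132.88/32 (clear depth 32)
  + 244.222.0.0/16 (H6) depth=16
  Q 244.222.58.190: descend 11110100110111100011101010111110 ; hops seen [H6,H3,H6] ; pick H6
  Q 59.43.166.79: descend 001 ; hops seen [∅] ; pick no-route
  + 138.224.0.0/12 (H5) depth=12
  + 244.0.0.0/8 (H2) depth=8
  Q 34.63.142.145: descend 001000100011111110001110100100 ; hops seen [H2,H0,H6] ; pick H6
  Q 32.0.0.0: descend 001000 ; hops seen [H2] ; pick H2
  + 244.222.58.190/32 (H5) depth=32
  + 34.63.128.0/20 (H2) depth=20
  Q 244.222.18.181: descend 111101001101111000 ; hops seen [H2,H6] ; pick H6
  + 34.0.0.0/8 (H1) depth=8
  Q 34.63.142.147: descend 00100010001111111000111010010011 ; hops seen [H2,H1,H0,H2,H6,H0] ; pick H0
  Q 244.222.48.2: descend 11110100110111100011 ; hops seen [H2,H6,H3] ; pick H3
  + 138.233.132.0/24 (H6) depth=24
  Q 138.224.0.18: descend 100010101110 ; hops seen [H5] ; pick H5
  Q 174.102.135.42: descend 10 ; hops seen [∅] ; pick no-route
  Q 34.63.142.147: descend 00100010001111111000111010010011 ; hops seen [H2,H1,H0,H2,H6,H0] ; pick H0
  + 0.0.0.0/0 (H2) depth=0
  + 34.63.128.0/17 (H5) depth=17
  del 34.63.128.0/20 (clear depth 20)
  + 244.222.0.0/17 (H1) depth=17
  + 138.233.132.64/27 (H2) depth=27

== LOOKUPS ==
["H2","H2","H0","H2","H6","no-route","H6","H2","H6","H0","H3","H5","no-route","H0"]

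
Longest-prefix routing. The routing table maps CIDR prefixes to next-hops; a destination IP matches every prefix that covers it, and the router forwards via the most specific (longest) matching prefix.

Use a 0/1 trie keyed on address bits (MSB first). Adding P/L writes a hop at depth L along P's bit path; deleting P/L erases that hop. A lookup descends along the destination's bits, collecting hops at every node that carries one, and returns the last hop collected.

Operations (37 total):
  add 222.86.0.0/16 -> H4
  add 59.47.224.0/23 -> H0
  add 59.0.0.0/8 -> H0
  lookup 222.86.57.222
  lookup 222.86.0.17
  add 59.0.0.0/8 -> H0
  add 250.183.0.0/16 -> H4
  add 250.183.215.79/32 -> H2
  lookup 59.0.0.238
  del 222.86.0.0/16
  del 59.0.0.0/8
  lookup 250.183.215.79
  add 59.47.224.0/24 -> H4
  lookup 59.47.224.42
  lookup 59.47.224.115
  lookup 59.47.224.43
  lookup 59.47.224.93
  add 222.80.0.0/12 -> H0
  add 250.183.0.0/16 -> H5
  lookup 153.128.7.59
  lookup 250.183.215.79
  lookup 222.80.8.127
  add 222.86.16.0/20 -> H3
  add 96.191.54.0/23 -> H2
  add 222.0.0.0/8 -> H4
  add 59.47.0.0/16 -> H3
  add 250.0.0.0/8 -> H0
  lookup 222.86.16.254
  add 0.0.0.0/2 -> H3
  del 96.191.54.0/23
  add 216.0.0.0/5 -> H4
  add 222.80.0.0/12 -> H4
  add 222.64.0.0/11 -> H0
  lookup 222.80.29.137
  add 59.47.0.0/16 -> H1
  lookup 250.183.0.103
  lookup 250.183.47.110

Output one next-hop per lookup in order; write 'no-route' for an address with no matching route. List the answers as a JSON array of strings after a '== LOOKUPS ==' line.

Trace:
  add 222.86.0.0/16 -> H4 at depth 16
  add 59.47.224.0/23 -> H0 at depth 23
  add 59.0.0.0/8 -> H0 at depth 8
  lookup 222.86.57.222: bits 1101111001010110 walk d0:-→d1:-→d2:-→d3:-→d4:-→d5:-→d6:-→d7:-→d8:-→d9:-→d10:-→d11:-→d12:-→d13:-→d14:-→d15:-→d16:H4 -> H4
  lookup 222.86.0.17: bits 1101111001010110 walk d0:-→d1:-→d2:-→d3:-→d4:-→d5:-→d6:-→d7:-→d8:-→d9:-→d10:-→d11:-→d12:-→d13:-→d14:-→d15:-→d16:H4 -> H4
  add 59.0.0.0/8 -> H0 at depth 8
  add 250.183.0.0/16 -> H4 at depth 16
  add 250.183.215.79/32 -> H2 at depth 32
  lookup 59.0.0.238: bits 0011101100 walk d0:-→d1:-→d2:-→d3:-→d4:-→d5:-→d6:-→d7:-→d8:H0→d9:-→d10:- -> H0
  del 222.86.0.0/16 (clear depth 16)
  del 59.0.0.0/8 (clear depth 8)
  lookup 250.183.215.79: bits 11111010101101111101011101001111 walk d0:-→d1:-→d2:-→d3:-→d4:-→d5:-→d6:-→d7:-→d8:-→d9:-→d10:-→d11:-→d12:-→d13:-→d14:-→d15:-→d16:H4→d17:-→d18:-→d19:-→d20:-→d21:-→d22:-→d23:-→d24:-→d25:-→d26:-→d27:-→d28:-→d29:-→d30:-→d31:-→d32:H2 -> H2
  add 59.47.224.0/24 -> H4 at depth 24
  lookup 59.47.224.42: bits 001110110010111111100000 walk d0:-→d1:-→d2:-→d3:-→d4:-→d5:-→d6:-→d7:-→d8:-→d9:-→d10:-→d11:-→d12:-→d13:-→d14:-→d15:-→d16:-→d17:-→d18:-→d19:-→d20:-→d21:-→d22:-→d23:H0→d24:H4 -> H4
  lookup 59.47.224.115: bits 001110110010111111100000 walk d0:-→d1:-→d2:-→d3:-→d4:-→d5:-→d6:-→d7:-→d8:-→d9:-→d10:-→d11:-→d12:-→d13:-→d14:-→d15:-→d16:-→d17:-→d18:-→d19:-→d20:-→d21:-→d22:-→d23:H0→d24:H4 -> H4
  lookup 59.47.224.43: bits 001110110010111111100000 walk d0:-→d1:-→d2:-→d3:-→d4:-→d5:-→d6:-→d7:-→d8:-→d9:-→d10:-→d11:-→d12:-→d13:-→d14:-→d15:-→d16:-→d17:-→d18:-→d19:-→d20:-→d21:-→d22:-→d23:H0→d24:H4 -> H4
  lookup 59.47.224.93: bits 001110110010111111100000 walk d0:-→d1:-→d2:-→d3:-→d4:-→d5:-→d6:-→d7:-→d8:-→d9:-→d10:-→d11:-→d12:-→d13:-→d14:-→d15:-→d16:-→d17:-→d18:-→d19:-→d20:-→d21:-→d22:-→d23:H0→d24:H4 -> H4
  add 222.80.0.0/12 -> H0 at depth 12
  add 250.183.0.0/16 -> H5 at depth 16
  lookup 153.128.7.59: bits 1 walk d0:-→d1:- -> no-route
  lookup 250.183.215.79: bits 11111010101101111101011101001111 walk d0:-→d1:-→d2:-→d3:-→d4:-→d5:-→d6:-→d7:-→d8:-→d9:-→d10:-→d11:-→d12:-→d13:-→d14:-→d15:-→d16:H5→d17:-→d18:-→d19:-→d20:-→d21:-→d22:-→d23:-→d24:-→d25:-→d26:-→d27:-→d28:-→d29:-→d30:-→d31:-→d32:H2 -> H2
  lookup 222.80.8.127: bits 1101111001010 walk d0:-→d1:-→d2:-→d3:-→d4:-→d5:-→d6:-→d7:-→d8:-→d9:-→d10:-→d11:-→d12:H0→d13:- -> H0
  add 222.86.16.0/20 -> H3 at depth 20
  add 96.191.54.0/23 -> H2 at depth 23
  add 222.0.0.0/8 -> H4 at depth 8
  add 59.47.0.0/16 -> H3 at depth 16
  add 250.0.0.0/8 -> H0 at depth 8
  lookup 222.86.16.254: bits 11011110010101100001 walk d0:-→d1:-→d2:-→d3:-→d4:-→d5:-→d6:-→d7:-→d8:H4→d9:-→d10:-→d11:-→d12:H0→d13:-→d14:-→d15:-→d16:-→d17:-→d18:-→d19:-→d20:H3 -> H3
  add 0.0.0.0/2 -> H3 at depth 2
  del 96.191.54.0/23 (clear depth 23)
  add 216.0.0.0/5 -> H4 at depth 5
  add 222.80.0.0/12 -> H4 at depth 12
  add 222.64.0.0/11 -> H0 at depth 11
  lookup 222.80.29.137: bits 1101111001010 walk d0:-→d1:-→d2:-→d3:-→d4:-→d5:H4→d6:-→d7:-→d8:H4→d9:-→d10:-→d11:H0→d12:H4→d13:- -> H4
  add 59.47.0.0/16 -> H1 at depth 16
  lookup 250.183.0.103: bits 1111101010110111 walk d0:-→d1:-→d2:-→d3:-→d4:-→d5:-→d6:-→d7:-→d8:H0→d9:-→d10:-→d11:-→d12:-→d13:-→d14:-→d15:-→d16:H5 -> H5
  lookup 250.183.47.110: bits 1111101010110111 walk d0:-→d1:-→d2:-→d3:-→d4:-→d5:-→d6:-→d7:-→d8:H0→d9:-→d10:-→d11:-→d12:-→d13:-→d14:-→d15:-→d16:H5 -> H5

== LOOKUPS ==
["H4","H4","H0","H2","H4","H4","H4","H4","no-route","H2","H0","H3","H4","H5","H5"]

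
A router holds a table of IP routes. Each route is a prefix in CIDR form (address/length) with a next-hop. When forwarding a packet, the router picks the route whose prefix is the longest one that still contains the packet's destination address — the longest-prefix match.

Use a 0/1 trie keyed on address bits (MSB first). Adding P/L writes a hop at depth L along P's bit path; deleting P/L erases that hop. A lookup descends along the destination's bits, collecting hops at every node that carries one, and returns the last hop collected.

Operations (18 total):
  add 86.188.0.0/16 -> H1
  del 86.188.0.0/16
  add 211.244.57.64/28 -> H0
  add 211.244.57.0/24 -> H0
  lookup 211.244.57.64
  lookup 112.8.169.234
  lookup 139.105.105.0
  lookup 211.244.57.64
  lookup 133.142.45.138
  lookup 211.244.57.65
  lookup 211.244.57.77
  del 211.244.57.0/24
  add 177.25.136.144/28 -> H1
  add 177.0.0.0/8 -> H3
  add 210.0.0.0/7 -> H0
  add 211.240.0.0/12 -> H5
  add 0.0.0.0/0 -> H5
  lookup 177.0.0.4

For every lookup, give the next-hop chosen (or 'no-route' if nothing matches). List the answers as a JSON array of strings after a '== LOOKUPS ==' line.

Process each operation:
  + 86.188.0.0/16 (H1) depth=16
  del 86.188.0.0/16 (clear depth 16)
  + 211.244.57.64/28 (H0) depth=28
  + 211.244.57.0/24 (H0) depth=24
  lookup 211.244.57.64: bits 1101001111110100001110010100 walk d0:-→d1:-→d2:-→d3:-→d4:-→d5:-→d6:-→d7:-→d8:-→d9:-→d10:-→d11:-→d12:-→d13:-→d14:-→d15:-→d16:-→d17:-→d18:-→d19:-→d20:-→d21:-→d22:-→d23:-→d24:H0→d25:-→d26:-→d27:-→d28:H0 -> H0
  lookup 112.8.169.234: bits 01 walk d0:-→d1:-→d2:- -> no-route
  lookup 139.105.105.0: bits 1 walk d0:-→d1:- -> no-route
  lookup 211.244.57.64: bits 1101001111110100001110010100 walk d0:-→d1:-→d2:-→d3:-→d4:-→d5:-→d6:-→d7:-→d8:-→d9:-→d10:-→d11:-→d12:-→d13:-→d14:-→d15:-→d16:-→d17:-→d18:-→d19:-→d20:-→d21:-→d22:-→d23:-→d24:H0→d25:-→d26:-→d27:-→d28:H0 -> H0
  lookup 133.142.45.138: bits 1 walk d0:-→d1:- -> no-route
  lookup 211.244.57.65: bits 1101001111110100001110010100 walk d0:-→d1:-→d2:-→d3:-→d4:-→d5:-→d6:-→d7:-→d8:-→d9:-→d10:-→d11:-→d12:-→d13:-→d14:-→d15:-→d16:-→d17:-→d18:-→d19:-→d20:-→d21:-→d22:-→d23:-→d24:H0→d25:-→d26:-→d27:-→d28:H0 -> H0
  lookup 211.244.57.77: bits 1101001111110100001110010100 walk d0:-→d1:-→d2:-→d3:-→d4:-→d5:-→d6:-→d7:-→d8:-→d9:-→d10:-→d11:-→d12:-→d13:-→d14:-→d15:-→d16:-→d17:-→d18:-→d19:-→d20:-→d21:-→d22:-→d23:-→d24:H0→d25:-→d26:-→d27:-→d28:H0 -> H0
  del 211.244.57.0/24 (clear depth 24)
  + 177.25.136.144/28 (H1) depth=28
  + 177.0.0.0/8 (H3) depth=8
  + 210.0.0.0/7 (H0) depth=7
  + 211.240.0.0/12 (H5) depth=12
  + 0.0.0.0/0 (H5) depth=0
  lookup 177.0.0.4: bits 10110001000 walk d0:H5→d1:-→d2:-→d3:-→d4:-→d5:-→d6:-→d7:-→d8:H3→d9:-→d10:-→d11:- -> H3

== LOOKUPS ==
["H0","no-route","no-route","H0","no-route","H0","H0","H3"]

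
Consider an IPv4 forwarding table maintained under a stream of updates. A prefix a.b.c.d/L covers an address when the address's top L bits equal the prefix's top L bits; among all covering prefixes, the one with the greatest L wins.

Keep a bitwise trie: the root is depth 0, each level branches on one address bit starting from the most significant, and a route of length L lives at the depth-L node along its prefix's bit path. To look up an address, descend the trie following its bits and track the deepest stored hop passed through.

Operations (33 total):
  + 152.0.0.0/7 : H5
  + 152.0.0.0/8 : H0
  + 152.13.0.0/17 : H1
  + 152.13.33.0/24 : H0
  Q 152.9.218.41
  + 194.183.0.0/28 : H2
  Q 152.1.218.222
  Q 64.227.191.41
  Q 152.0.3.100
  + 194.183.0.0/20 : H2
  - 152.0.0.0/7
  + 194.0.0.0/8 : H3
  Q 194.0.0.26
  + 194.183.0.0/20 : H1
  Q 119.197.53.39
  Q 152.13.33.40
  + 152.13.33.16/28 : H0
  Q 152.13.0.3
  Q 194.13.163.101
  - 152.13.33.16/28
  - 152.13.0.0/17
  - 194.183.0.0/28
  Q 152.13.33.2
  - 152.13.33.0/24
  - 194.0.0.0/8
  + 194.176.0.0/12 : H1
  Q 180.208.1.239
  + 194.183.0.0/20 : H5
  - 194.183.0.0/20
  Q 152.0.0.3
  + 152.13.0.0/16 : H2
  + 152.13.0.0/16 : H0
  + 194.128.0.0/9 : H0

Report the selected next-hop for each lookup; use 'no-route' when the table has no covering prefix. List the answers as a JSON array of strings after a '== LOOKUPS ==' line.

Process each operation:
  + 152.0.0.0/7 (H5) depth=7
  + 152.0.0.0/8 (H0) depth=8
  + 152.13.0.0/17 (H1) depth=17
  + 152.13.33.0/24 (H0) depth=24
  Q 152.9.218.41: descend 1001100000001 ; hops seen [H5,H0] ; pick H0
  + 194.183.0.0/28 (H2) depth=28
  Q 152.1.218.222: descend 100110000000 ; hops seen [H5,H0] ; pick H0
  Q 64.227.191.41: descend ε ; hops seen [∅] ; pick no-route
  Q 152.0.3.100: descend 100110000000 ; hops seen [H5,H0] ; pick H0
  + 194.183.0.0/20 (H2) depth=20
  - 152.0.0.0/7 clear@7
  + 194.0.0.0/8 (H3) depth=8
  Q 194.0.0.26: descend 11000010 ; hops seen [H3] ; pick H3
  + 194.183.0.0/20 (H1) depth=20
  Q 119.197.53.39: descend ε ; hops seen [∅] ; pick no-route
  Q 152.13.33.40: descend 100110000000110100100001 ; hops seen [H0,H1,H0] ; pick H0
  + 152.13.33.16/28 (H0) depth=28
  Q 152.13.0.3: descend 100110000000110100 ; hops seen [H0,H1] ; pick H1
  Q 194.13.163.101: descend 11000010 ; hops seen [H3] ; pick H3
  - 152.13.33.16/28 clear@28
  - 152.13.0.0/17 clear@17
  - 194.183.0.0/28 clear@28
  Q 152.13.33.2: descend 100110000000110100100001000 ; hops seen [H0,H0] ; pick H0
  - 152.13.33.0/24 clear@24
  - 194.0.0.0/8 clear@8
  + 194.176.0.0/12 (H1) depth=12
  Q 180.208.1.239: descend 10 ; hops seen [∅] ; pick no-route
  + 194.183.0.0/20 (H5) depth=20
  - 194.183.0.0/20 clear@20
  Q 152.0.0.3: descend 100110000000 ; hops seen [H0] ; pick H0
  + 152.13.0.0/16 (H2) depth=16
  + 152.13.0.0/16 (H0) depth=16
  + 194.128.0.0/9 (H0) depth=9

== LOOKUPS ==
["H0","H0","no-route","H0","H3","no-route","H0","H1","H3","H0","no-route","H0"]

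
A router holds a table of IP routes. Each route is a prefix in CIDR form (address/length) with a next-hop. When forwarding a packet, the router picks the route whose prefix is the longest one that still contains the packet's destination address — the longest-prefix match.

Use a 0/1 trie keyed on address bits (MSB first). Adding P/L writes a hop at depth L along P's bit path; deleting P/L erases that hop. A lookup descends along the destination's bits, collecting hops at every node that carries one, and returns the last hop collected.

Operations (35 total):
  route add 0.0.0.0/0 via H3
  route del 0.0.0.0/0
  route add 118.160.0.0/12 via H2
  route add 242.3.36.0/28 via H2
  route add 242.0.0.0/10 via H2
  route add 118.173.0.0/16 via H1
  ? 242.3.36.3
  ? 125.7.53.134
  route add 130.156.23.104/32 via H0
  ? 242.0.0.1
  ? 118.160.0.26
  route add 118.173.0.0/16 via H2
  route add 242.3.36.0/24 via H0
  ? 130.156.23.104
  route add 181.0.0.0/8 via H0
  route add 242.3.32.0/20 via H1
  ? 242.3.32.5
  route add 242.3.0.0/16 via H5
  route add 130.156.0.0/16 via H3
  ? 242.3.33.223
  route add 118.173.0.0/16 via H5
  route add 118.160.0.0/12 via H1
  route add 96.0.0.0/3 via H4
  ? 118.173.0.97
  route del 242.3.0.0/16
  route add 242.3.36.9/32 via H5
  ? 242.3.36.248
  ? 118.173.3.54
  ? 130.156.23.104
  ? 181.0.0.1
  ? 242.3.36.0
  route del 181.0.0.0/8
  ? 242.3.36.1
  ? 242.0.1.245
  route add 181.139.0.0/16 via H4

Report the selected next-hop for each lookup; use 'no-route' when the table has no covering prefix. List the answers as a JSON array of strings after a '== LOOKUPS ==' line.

Process each operation:
  add 0.0.0.0/0 -> H3 at depth 0
  - 0.0.0.0/0 clear@0
  add 118.160.0.0/12 -> H2 at depth 12
  add 242.3.36.0/28 -> H2 at depth 28
  add 242.0.0.0/10 -> H2 at depth 10
  add 118.173.0.0/16 -> H1 at depth 16
  Q 242.3.36.3: descend 1111001000000011001001000000 ; hops seen [H2,H2] ; pick H2
  Q 125.7.53.134: descend 0111 ; hops seen [∅] ; pick no-route
  add 130.156.23.104/32 -> H0 at depth 32
  Q 242.0.0.1: descend 11110010000000 ; hops seen [H2] ; pick H2
  Q 118.160.0.26: descend 011101101010 ; hops seen [H2] ; pick H2
  add 118.173.0.0/16 -> H2 at depth 16
  add 242.3.36.0/24 -> H0 at depth 24
  Q 130.156.23.104: descend 10000010100111000001011101101000 ; hops seen [H0] ; pick H0
  add 181.0.0.0/8 -> H0 at depth 8
  add 242.3.32.0/20 -> H1 at depth 20
  Q 242.3.32.5: descend 111100100000001100100 ; hops seen [H2,H1] ; pick H1
  add 242.3.0.0/16 -> H5 at depth 16
  add 130.156.0.0/16 -> H3 at depth 16
  Q 242.3.33.223: descend 111100100000001100100 ; hops seen [H2,H5,H1] ; pick H1
  add 118.173.0.0/16 -> H5 at depth 16
  add 118.160.0.0/12 -> H1 at depth 12
  add 96.0.0.0/3 -> H4 at depth 3
  Q 118.173.0.97: descend 0111011010101101 ; hops seen [H4,H1,H5] ; pick H5
  - 242.3.0.0/16 clear@16
  add 242.3.36.9/32 -> H5 at depth 32
  Q 242.3.36.248: descend 111100100000001100100100 ; hops seen [H2,H1,H0] ; pick H0
  Q 118.173.3.54: descend 0111011010101101 ; hops seen [H4,H1,H5] ; pick H5
  Q 130.156.23.104: descend 10000010100111000001011101101000 ; hops seen [H3,H0] ; pick H0
  Q 181.0.0.1: descend 10110101 ; hops seen [H0] ; pick H0
  Q 242.3.36.0: descend 1111001000000011001001000000 ; hops seen [H2,H1,H0,H2] ; pick H2
  - 181.0.0.0/8 clear@8
  Q 242.3.36.1: descend 1111001000000011001001000000 ; hops seen [H2,H1,H0,H2] ; pick H2
  Q 242.0.1.245: descend 11110010000000 ; hops seen [H2] ; pick H2
  add 181.139.0.0/16 -> H4 at depth 16

== LOOKUPS ==
["H2","no-route","H2","H2","H0","H1","H1","H5","H0","H5","H0","H0","H2","H2","H2"]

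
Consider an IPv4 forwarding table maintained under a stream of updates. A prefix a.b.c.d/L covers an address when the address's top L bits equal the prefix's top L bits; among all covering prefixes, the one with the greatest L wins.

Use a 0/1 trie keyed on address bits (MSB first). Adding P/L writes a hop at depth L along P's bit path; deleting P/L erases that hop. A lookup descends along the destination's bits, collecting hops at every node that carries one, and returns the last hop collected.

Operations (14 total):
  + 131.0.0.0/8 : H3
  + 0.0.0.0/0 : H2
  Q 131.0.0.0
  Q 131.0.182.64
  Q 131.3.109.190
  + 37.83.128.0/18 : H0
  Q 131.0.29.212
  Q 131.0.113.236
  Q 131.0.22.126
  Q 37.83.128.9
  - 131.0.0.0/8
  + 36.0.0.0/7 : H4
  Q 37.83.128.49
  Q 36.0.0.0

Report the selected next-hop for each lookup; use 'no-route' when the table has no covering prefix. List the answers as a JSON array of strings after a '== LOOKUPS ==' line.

Process each operation:
  add 131.0.0.0/8 -> H3 at depth 8
  add 0.0.0.0/0 -> H2 at depth 0
  ? 131.0.0.0  path d0:H2→d1:-→d2:-→d3:-→d4:-→d5:-→d6:-→d7:-→d8:H3  best=H3
  ? 131.0.182.64  path d0:H2→d1:-→d2:-→d3:-→d4:-→d5:-→d6:-→d7:-→d8:H3  best=H3
  ? 131.3.109.190  path d0:H2→d1:-→d2:-→d3:-→d4:-→d5:-→d6:-→d7:-→d8:H3  best=H3
  add 37.83.128.0/18 -> H0 at depth 18
  ? 131.0.29.212  path d0:H2→d1:-→d2:-→d3:-→d4:-→d5:-→d6:-→d7:-→d8:H3  best=H3
  ? 131.0.113.236  path d0:H2→d1:-→d2:-→d3:-→d4:-→d5:-→d6:-→d7:-→d8:H3  best=H3
  ? 131.0.22.126  path d0:H2→d1:-→d2:-→d3:-→d4:-→d5:-→d6:-→d7:-→d8:H3  best=H3
  ? 37.83.128.9  path d0:H2→d1:-→d2:-→d3:-→d4:-→d5:-→d6:-→d7:-→d8:-→d9:-→d10:-→d11:-→d12:-→d13:-→d14:-→d15:-→d16:-→d17:-→d18:H0  best=H0
  - 131.0.0.0/8 clear@8
  add 36.0.0.0/7 -> H4 at depth 7
  ? 37.83.128.49  path d0:H2→d1:-→d2:-→d3:-→d4:-→d5:-→d6:-→d7:H4→d8:-→d9:-→d10:-→d11:-→d12:-→d13:-→d14:-→d15:-→d16:-→d17:-→d18:H0  best=H0
  ? 36.0.0.0  path d0:H2→d1:-→d2:-→d3:-→d4:-→d5:-→d6:-→d7:H4  best=H4

== LOOKUPS ==
["H3","H3","H3","H3","H3","H3","H0","H0","H4"]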